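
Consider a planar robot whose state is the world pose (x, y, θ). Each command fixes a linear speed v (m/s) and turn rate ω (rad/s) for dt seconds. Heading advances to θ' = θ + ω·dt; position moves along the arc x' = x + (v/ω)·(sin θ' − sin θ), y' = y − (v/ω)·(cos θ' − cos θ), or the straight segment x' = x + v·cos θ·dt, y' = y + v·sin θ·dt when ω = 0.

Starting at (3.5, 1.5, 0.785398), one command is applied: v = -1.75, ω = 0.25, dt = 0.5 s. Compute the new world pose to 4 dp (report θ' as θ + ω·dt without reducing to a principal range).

(2.9215, 0.8443, 0.9104)

θ' = 0.7854 + 0.25·0.5 = 0.9104
R = v/ω = -1.75/0.25 = -7.0000
x' = 3.5 + -7.0000·(sin 0.9104 − sin 0.7854) = 2.9215
y' = 1.5 − -7.0000·(cos 0.9104 − cos 0.7854) = 0.8443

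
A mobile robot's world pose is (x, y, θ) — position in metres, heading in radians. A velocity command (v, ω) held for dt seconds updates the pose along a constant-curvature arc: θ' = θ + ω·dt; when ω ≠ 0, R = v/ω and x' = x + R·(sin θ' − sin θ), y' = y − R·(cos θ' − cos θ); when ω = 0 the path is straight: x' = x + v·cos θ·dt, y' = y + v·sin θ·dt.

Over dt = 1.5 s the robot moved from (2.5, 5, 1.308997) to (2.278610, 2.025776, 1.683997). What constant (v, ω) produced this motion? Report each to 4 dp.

Δθ = 1.683997 − 1.308997 = 0.375000
ω = Δθ/dt = 0.375000/1.5 = 0.2500
R = −Δy/(cos θ' − cos θ) = -8.0000
v = R·ω = -8.0000·0.2500 = -2.0000

v = -2.0000, ω = 0.2500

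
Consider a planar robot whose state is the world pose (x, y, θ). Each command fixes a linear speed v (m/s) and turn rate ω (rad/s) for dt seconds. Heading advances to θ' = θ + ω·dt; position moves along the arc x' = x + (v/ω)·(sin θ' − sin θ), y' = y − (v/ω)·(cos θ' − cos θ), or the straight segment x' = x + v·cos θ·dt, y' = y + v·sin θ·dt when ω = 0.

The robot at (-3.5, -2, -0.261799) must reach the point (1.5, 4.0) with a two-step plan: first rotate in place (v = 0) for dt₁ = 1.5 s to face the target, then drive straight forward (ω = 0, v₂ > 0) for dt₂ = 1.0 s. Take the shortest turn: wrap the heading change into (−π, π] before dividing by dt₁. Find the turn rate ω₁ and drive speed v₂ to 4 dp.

ω₁ = 0.7586, v₂ = 7.8102

heading to target = atan2(4−-2, 1.5−-3.5) = 0.8761
Δθ = wrap(0.8761 − -0.2618) = 1.1379; ω₁ = Δθ/dt₁ = 0.7586
distance = √((1.5−-3.5)² + (4−-2)²) = 7.8102; v₂ = distance/dt₂ = 7.8102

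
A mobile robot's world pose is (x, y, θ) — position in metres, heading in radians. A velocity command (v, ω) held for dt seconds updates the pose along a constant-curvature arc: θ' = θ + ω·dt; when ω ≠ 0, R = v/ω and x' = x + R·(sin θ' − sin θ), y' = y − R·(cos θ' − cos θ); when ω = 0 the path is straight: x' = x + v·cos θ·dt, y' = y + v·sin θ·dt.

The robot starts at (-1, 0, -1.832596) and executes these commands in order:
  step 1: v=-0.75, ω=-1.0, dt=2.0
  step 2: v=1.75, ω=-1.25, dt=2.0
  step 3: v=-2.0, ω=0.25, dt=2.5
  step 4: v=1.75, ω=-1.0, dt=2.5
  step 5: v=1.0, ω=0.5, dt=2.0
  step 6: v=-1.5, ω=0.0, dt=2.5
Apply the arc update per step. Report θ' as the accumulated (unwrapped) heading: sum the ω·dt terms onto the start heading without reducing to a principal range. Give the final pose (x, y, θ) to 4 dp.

(-2.9706, 0.6040, -7.2076)

step 1: θ'=-3.8326 (R=0.7500) → pose (0.2024, 0.3838, -3.8326)
step 2: θ'=-6.3326 (R=-1.4000) → pose (1.1638, 2.8610, -6.3326)
step 3: θ'=-5.7076 (R=-8.0000) → pose (-3.5859, 1.5817, -5.7076)
step 4: θ'=-8.2076 (R=-1.7500) → pose (-0.9917, -0.4923, -8.2076)
step 5: θ'=-7.2076 (R=2.0000) → pose (-0.7119, -2.3895, -7.2076)
step 6: θ'=-7.2076 (straight) → pose (-2.9706, 0.6040, -7.2076)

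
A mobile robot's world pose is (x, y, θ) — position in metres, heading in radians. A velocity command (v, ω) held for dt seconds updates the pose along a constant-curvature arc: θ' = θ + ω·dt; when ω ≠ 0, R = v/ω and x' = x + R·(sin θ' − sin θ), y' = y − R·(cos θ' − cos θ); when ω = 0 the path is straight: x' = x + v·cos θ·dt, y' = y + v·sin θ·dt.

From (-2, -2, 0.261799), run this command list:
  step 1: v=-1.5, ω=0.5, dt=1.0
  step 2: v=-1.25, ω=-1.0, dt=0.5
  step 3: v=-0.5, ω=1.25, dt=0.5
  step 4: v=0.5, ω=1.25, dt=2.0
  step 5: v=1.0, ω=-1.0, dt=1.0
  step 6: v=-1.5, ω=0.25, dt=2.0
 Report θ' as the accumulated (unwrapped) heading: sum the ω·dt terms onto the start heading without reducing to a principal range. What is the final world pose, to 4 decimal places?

(-2.7764, -3.7169, 2.8868)

step 1: θ'=0.7618 (R=-3.0000) → pose (-3.2942, -2.7270, 0.7618)
step 2: θ'=0.2618 (R=1.2500) → pose (-3.8335, -3.0299, 0.2618)
step 3: θ'=0.8868 (R=-0.4000) → pose (-4.0400, -3.1635, 0.8868)
step 4: θ'=3.3868 (R=0.4000) → pose (-4.4471, -2.5227, 3.3868)
step 5: θ'=2.3868 (R=-1.0000) → pose (-5.3750, -2.2810, 2.3868)
step 6: θ'=2.8868 (R=-6.0000) → pose (-2.7764, -3.7169, 2.8868)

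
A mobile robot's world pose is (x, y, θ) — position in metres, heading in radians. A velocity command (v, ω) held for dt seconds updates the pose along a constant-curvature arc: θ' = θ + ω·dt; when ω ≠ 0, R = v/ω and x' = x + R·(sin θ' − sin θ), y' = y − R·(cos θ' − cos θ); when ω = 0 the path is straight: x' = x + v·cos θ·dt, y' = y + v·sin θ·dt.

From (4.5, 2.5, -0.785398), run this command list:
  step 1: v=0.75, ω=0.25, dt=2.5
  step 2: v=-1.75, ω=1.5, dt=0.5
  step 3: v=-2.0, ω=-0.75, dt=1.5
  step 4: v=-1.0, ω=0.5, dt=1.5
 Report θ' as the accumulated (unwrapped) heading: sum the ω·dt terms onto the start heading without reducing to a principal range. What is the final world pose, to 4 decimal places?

step 1: θ'=-0.1604 (R=3.0000) → pose (6.1422, 1.6598, -0.1604)
step 2: θ'=0.5896 (R=-1.1667) → pose (5.3072, 1.4778, 0.5896)
step 3: θ'=-0.5354 (R=2.6667) → pose (2.4639, 1.4008, -0.5354)
step 4: θ'=0.2146 (R=-2.0000) → pose (1.0176, 1.6347, 0.2146)

(1.0176, 1.6347, 0.2146)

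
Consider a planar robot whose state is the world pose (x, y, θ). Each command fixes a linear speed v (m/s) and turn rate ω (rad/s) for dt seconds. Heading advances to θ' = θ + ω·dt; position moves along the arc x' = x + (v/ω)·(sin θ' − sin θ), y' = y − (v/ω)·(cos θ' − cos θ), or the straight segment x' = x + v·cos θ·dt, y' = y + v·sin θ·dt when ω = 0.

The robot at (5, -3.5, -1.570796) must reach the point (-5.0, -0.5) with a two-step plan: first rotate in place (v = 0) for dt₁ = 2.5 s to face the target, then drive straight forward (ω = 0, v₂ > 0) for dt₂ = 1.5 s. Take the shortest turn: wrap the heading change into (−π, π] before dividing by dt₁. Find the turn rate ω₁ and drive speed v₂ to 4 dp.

heading to target = atan2(-0.5−-3.5, -5−5) = 2.8501
Δθ = wrap(2.8501 − -1.5708) = -1.8623; ω₁ = Δθ/dt₁ = -0.7449
distance = √((-5−5)² + (-0.5−-3.5)²) = 10.4403; v₂ = distance/dt₂ = 6.9602

ω₁ = -0.7449, v₂ = 6.9602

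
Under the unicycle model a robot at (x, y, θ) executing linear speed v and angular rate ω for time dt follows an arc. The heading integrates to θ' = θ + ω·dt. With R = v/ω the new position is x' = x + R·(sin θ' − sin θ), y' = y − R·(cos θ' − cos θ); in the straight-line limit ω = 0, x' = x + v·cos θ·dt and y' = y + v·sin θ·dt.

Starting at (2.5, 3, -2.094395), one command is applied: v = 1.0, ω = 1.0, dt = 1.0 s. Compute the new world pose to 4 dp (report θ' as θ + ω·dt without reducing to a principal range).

θ' = -2.0944 + 1.0·1.0 = -1.0944
R = v/ω = 1.0/1.0 = 1.0000
x' = 2.5 + 1.0000·(sin -1.0944 − sin -2.0944) = 2.4774
y' = 3 − 1.0000·(cos -1.0944 − cos -2.0944) = 2.0414

(2.4774, 2.0414, -1.0944)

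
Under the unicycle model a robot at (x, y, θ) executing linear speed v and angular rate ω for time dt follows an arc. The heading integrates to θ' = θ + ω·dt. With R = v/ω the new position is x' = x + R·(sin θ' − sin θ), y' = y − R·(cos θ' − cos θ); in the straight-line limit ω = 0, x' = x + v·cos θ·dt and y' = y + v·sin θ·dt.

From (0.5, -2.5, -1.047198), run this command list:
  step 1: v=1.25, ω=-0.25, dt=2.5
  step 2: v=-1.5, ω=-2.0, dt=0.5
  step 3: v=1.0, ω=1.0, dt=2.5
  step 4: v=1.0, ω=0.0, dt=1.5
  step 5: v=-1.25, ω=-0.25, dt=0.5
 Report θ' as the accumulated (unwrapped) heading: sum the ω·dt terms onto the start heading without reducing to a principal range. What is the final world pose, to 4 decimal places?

step 1: θ'=-1.6722 (R=-5.0000) → pose (1.1442, -5.5061, -1.6722)
step 2: θ'=-2.6722 (R=0.7500) → pose (1.5511, -4.9132, -2.6722)
step 3: θ'=-0.1722 (R=1.0000) → pose (1.8321, -6.7902, -0.1722)
step 4: θ'=-0.1722 (straight) → pose (3.3099, -7.0473, -0.1722)
step 5: θ'=-0.2972 (R=5.0000) → pose (2.7024, -6.9020, -0.2972)

(2.7024, -6.9020, -0.2972)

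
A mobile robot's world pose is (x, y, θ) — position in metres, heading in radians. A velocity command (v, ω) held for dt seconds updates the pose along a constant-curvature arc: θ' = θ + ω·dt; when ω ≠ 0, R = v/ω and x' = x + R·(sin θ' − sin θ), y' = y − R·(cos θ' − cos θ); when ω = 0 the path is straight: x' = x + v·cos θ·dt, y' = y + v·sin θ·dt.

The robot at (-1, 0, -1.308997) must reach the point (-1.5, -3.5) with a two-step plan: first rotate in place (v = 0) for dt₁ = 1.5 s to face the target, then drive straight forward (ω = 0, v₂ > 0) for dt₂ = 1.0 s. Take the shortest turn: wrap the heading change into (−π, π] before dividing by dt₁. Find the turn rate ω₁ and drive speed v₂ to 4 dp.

heading to target = atan2(-3.5−0, -1.5−-1) = -1.7127
Δθ = wrap(-1.7127 − -1.3090) = -0.4037; ω₁ = Δθ/dt₁ = -0.2691
distance = √((-1.5−-1)² + (-3.5−0)²) = 3.5355; v₂ = distance/dt₂ = 3.5355

ω₁ = -0.2691, v₂ = 3.5355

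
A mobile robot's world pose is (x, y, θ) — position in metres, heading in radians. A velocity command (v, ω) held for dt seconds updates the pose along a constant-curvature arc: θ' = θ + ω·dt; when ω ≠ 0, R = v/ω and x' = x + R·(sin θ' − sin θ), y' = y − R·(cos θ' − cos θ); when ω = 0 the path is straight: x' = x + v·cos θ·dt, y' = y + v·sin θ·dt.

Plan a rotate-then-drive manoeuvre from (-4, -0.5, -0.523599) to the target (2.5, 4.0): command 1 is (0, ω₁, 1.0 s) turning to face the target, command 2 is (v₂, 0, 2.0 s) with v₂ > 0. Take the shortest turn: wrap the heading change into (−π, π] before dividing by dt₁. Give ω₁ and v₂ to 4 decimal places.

ω₁ = 1.1291, v₂ = 3.9528

heading to target = atan2(4−-0.5, 2.5−-4) = 0.6055
Δθ = wrap(0.6055 − -0.5236) = 1.1291; ω₁ = Δθ/dt₁ = 1.1291
distance = √((2.5−-4)² + (4−-0.5)²) = 7.9057; v₂ = distance/dt₂ = 3.9528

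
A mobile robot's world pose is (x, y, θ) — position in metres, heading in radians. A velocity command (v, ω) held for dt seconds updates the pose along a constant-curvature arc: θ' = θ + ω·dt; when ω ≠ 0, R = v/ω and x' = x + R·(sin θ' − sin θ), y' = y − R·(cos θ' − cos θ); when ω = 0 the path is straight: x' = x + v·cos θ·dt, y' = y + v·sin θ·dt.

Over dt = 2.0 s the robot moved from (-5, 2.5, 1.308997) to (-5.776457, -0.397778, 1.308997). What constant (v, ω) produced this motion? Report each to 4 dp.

Δθ = 1.308997 − 1.308997 = 0.000000
ω = Δθ/dt = 0.000000/2.0 = 0.0000
ω = 0 → v = (Δx·cos θ + Δy·sin θ)/dt = -1.5000

v = -1.5000, ω = 0.0000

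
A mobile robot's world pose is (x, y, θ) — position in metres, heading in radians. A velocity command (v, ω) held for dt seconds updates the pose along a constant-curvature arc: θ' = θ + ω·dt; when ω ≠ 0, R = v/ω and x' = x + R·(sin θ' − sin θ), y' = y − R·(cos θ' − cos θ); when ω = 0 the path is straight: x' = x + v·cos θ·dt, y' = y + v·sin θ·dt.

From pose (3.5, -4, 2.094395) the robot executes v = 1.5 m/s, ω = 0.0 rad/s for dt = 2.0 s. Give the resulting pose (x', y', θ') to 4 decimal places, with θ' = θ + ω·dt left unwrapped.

(2.0000, -1.4019, 2.0944)

θ' = 2.0944 + 0.0·2.0 = 2.0944
ω = 0 → straight: x' = 3.5 + 1.5·cos(2.0944)·2.0 = 2.0000
y' = -4 + 1.5·sin(2.0944)·2.0 = -1.4019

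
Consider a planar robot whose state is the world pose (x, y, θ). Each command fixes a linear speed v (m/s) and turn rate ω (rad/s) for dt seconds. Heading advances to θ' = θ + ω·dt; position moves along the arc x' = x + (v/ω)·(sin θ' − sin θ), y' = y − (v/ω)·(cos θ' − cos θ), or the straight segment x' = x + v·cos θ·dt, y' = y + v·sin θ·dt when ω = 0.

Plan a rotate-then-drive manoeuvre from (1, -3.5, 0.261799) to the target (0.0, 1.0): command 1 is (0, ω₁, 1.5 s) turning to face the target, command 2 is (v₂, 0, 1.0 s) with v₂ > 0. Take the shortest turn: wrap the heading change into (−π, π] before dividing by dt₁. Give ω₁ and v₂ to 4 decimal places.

ω₁ = 1.0184, v₂ = 4.6098

heading to target = atan2(1−-3.5, 0−1) = 1.7895
Δθ = wrap(1.7895 − 0.2618) = 1.5277; ω₁ = Δθ/dt₁ = 1.0184
distance = √((0−1)² + (1−-3.5)²) = 4.6098; v₂ = distance/dt₂ = 4.6098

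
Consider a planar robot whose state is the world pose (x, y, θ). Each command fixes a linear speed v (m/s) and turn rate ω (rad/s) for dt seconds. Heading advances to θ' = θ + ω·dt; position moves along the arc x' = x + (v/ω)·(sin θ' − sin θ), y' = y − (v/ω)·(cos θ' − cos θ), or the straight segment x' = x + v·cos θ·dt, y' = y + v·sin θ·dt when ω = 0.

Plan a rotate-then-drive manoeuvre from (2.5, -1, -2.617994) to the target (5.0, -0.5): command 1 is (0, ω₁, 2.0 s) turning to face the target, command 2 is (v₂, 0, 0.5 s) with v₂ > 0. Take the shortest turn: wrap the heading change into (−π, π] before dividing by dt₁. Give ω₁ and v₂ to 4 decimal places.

heading to target = atan2(-0.5−-1, 5−2.5) = 0.1974
Δθ = wrap(0.1974 − -2.6180) = 2.8154; ω₁ = Δθ/dt₁ = 1.4077
distance = √((5−2.5)² + (-0.5−-1)²) = 2.5495; v₂ = distance/dt₂ = 5.0990

ω₁ = 1.4077, v₂ = 5.0990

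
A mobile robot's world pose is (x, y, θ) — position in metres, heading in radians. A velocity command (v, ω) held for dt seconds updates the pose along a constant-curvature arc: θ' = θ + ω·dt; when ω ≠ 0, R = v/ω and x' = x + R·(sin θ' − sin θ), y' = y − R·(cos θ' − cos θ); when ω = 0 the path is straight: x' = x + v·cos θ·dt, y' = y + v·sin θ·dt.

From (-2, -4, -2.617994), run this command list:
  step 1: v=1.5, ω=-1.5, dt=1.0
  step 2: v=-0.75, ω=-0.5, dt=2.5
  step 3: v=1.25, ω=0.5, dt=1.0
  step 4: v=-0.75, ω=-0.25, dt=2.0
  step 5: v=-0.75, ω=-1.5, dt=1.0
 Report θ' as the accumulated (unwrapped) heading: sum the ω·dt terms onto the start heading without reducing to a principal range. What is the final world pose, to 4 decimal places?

(-4.1522, -5.7879, -6.8680)

step 1: θ'=-4.1180 (R=-1.0000) → pose (-3.3285, -3.6940, -4.1180)
step 2: θ'=-5.3680 (R=1.5000) → pose (-3.3822, -5.4485, -5.3680)
step 3: θ'=-4.8680 (R=2.5000) → pose (-2.8941, -4.3118, -4.8680)
step 4: θ'=-5.3680 (R=3.0000) → pose (-3.4798, -5.6758, -5.3680)
step 5: θ'=-6.8680 (R=0.5000) → pose (-4.1522, -5.7879, -6.8680)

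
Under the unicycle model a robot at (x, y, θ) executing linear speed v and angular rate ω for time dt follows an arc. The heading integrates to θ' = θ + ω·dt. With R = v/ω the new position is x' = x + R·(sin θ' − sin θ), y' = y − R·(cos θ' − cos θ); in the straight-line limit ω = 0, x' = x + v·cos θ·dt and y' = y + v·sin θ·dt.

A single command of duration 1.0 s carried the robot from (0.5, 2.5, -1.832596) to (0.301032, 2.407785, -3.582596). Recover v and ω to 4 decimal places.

Δθ = -3.582596 − -1.832596 = -1.750000
ω = Δθ/dt = -1.750000/1.0 = -1.7500
R = Δx/(sin θ' − sin θ) = -0.1429
v = R·ω = -0.1429·-1.7500 = 0.2500

v = 0.2500, ω = -1.7500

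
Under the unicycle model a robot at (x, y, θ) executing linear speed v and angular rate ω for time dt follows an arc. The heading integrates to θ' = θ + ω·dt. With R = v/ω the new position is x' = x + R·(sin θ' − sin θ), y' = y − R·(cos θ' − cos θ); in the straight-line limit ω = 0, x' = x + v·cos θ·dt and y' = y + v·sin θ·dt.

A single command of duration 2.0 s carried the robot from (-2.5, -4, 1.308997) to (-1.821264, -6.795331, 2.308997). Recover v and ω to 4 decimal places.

Δθ = 2.308997 − 1.308997 = 1.000000
ω = Δθ/dt = 1.000000/2.0 = 0.5000
R = −Δy/(cos θ' − cos θ) = -3.0000
v = R·ω = -3.0000·0.5000 = -1.5000

v = -1.5000, ω = 0.5000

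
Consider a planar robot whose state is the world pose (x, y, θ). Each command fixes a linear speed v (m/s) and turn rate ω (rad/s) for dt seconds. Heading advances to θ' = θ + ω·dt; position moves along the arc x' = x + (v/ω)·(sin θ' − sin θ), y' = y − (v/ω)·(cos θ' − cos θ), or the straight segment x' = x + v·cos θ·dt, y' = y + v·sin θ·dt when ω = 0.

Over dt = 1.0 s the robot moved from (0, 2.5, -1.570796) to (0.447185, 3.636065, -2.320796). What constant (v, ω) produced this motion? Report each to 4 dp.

Δθ = -2.320796 − -1.570796 = -0.750000
ω = Δθ/dt = -0.750000/1.0 = -0.7500
R = −Δy/(cos θ' − cos θ) = 1.6667
v = R·ω = 1.6667·-0.7500 = -1.2500

v = -1.2500, ω = -0.7500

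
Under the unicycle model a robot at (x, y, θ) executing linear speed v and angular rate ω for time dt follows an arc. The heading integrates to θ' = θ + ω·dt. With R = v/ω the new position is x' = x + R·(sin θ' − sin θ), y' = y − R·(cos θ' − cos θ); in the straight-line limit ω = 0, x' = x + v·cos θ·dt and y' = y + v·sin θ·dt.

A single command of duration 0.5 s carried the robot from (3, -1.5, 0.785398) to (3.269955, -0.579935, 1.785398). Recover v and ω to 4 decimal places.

v = 2.0000, ω = 2.0000

Δθ = 1.785398 − 0.785398 = 1.000000
ω = Δθ/dt = 1.000000/0.5 = 2.0000
R = −Δy/(cos θ' − cos θ) = 1.0000
v = R·ω = 1.0000·2.0000 = 2.0000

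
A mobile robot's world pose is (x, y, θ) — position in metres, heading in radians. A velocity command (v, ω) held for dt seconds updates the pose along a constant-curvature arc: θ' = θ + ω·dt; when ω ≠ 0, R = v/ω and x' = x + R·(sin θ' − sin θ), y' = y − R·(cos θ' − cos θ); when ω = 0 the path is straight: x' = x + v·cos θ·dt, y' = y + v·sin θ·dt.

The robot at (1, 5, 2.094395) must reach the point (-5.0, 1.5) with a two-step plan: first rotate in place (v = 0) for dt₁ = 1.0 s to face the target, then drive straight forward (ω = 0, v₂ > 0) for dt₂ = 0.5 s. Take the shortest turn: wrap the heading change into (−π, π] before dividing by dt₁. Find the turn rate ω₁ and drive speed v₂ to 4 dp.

heading to target = atan2(1.5−5, -5−1) = -2.6135
Δθ = wrap(-2.6135 − 2.0944) = 1.5753; ω₁ = Δθ/dt₁ = 1.5753
distance = √((-5−1)² + (1.5−5)²) = 6.9462; v₂ = distance/dt₂ = 13.8924

ω₁ = 1.5753, v₂ = 13.8924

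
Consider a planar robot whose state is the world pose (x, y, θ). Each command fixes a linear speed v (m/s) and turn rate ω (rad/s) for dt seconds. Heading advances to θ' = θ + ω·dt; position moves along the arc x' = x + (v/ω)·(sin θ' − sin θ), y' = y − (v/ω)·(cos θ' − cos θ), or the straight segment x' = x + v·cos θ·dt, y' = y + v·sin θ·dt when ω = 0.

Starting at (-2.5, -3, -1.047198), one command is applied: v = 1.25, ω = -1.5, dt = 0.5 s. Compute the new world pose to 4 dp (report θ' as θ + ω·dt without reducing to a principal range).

(-2.4096, -3.6037, -1.7972)

θ' = -1.0472 + -1.5·0.5 = -1.7972
R = v/ω = 1.25/-1.5 = -0.8333
x' = -2.5 + -0.8333·(sin -1.7972 − sin -1.0472) = -2.4096
y' = -3 − -0.8333·(cos -1.7972 − cos -1.0472) = -3.6037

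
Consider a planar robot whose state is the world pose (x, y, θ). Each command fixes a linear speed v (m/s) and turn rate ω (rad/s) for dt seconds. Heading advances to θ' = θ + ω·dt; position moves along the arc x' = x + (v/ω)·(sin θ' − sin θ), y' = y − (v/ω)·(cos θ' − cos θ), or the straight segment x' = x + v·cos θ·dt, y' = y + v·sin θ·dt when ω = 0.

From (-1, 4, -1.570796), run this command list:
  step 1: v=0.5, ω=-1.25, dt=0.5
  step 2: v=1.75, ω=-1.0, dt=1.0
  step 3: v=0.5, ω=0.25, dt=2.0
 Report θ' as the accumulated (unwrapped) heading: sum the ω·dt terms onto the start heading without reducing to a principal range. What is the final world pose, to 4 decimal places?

(-3.5603, 2.8499, -2.6958)

step 1: θ'=-2.1958 (R=-0.4000) → pose (-1.0756, 3.7660, -2.1958)
step 2: θ'=-3.1958 (R=-1.7500) → pose (-2.5896, 3.0425, -3.1958)
step 3: θ'=-2.6958 (R=2.0000) → pose (-3.5603, 2.8499, -2.6958)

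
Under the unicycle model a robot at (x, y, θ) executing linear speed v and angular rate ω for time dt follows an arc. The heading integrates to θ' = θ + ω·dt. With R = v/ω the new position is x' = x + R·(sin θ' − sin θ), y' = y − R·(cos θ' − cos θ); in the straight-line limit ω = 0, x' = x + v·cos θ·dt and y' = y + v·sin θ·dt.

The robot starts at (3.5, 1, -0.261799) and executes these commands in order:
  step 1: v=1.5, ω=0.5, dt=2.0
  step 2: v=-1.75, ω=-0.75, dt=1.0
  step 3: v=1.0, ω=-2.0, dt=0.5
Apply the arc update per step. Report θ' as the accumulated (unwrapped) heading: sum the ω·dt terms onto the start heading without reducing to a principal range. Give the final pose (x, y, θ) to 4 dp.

(5.1156, 0.8367, -1.0118)

step 1: θ'=0.7382 (R=3.0000) → pose (6.2953, 1.6787, 0.7382)
step 2: θ'=-0.0118 (R=2.3333) → pose (4.6976, 1.0715, -0.0118)
step 3: θ'=-1.0118 (R=-0.5000) → pose (5.1156, 0.8367, -1.0118)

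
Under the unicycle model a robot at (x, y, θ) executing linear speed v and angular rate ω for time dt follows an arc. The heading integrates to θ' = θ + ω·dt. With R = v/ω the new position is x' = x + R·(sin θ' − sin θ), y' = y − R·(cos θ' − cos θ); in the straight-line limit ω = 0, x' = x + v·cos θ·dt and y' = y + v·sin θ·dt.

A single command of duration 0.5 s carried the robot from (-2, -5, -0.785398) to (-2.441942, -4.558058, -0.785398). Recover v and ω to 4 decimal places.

Δθ = -0.785398 − -0.785398 = 0.000000
ω = Δθ/dt = 0.000000/0.5 = 0.0000
ω = 0 → v = (Δx·cos θ + Δy·sin θ)/dt = -1.2500

v = -1.2500, ω = 0.0000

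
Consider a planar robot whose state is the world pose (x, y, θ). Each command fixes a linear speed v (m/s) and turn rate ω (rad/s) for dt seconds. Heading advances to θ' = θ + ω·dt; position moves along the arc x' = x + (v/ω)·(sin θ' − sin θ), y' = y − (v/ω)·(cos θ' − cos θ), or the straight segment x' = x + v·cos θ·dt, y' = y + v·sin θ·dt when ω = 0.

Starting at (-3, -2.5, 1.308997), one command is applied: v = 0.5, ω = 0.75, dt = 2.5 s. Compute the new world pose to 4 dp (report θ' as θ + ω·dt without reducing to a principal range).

(-3.6722, -1.6614, 3.1840)

θ' = 1.3090 + 0.75·2.5 = 3.1840
R = v/ω = 0.5/0.75 = 0.6667
x' = -3 + 0.6667·(sin 3.1840 − sin 1.3090) = -3.6722
y' = -2.5 − 0.6667·(cos 3.1840 − cos 1.3090) = -1.6614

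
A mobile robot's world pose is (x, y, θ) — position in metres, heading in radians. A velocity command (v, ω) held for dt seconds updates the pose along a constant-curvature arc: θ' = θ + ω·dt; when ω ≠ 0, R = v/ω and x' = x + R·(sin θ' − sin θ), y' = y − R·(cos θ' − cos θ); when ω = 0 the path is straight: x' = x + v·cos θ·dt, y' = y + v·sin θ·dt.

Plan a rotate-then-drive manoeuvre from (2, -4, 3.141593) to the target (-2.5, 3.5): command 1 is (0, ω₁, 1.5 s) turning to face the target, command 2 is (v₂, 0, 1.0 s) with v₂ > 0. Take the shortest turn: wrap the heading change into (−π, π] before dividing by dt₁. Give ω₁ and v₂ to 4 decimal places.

ω₁ = -0.6869, v₂ = 8.7464

heading to target = atan2(3.5−-4, -2.5−2) = 2.1112
Δθ = wrap(2.1112 − 3.1416) = -1.0304; ω₁ = Δθ/dt₁ = -0.6869
distance = √((-2.5−2)² + (3.5−-4)²) = 8.7464; v₂ = distance/dt₂ = 8.7464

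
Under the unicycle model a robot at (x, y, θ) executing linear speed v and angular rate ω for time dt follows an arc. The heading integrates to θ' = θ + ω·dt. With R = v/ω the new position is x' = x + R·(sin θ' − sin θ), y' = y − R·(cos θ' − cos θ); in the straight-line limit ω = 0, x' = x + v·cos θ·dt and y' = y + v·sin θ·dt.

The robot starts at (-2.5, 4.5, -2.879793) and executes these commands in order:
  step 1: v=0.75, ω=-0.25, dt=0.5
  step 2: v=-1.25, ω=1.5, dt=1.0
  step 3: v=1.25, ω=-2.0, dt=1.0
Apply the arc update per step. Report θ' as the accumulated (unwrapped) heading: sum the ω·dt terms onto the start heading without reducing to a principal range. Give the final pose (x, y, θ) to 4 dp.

step 1: θ'=-3.0048 (R=-3.0000) → pose (-2.8673, 4.4258, -3.0048)
step 2: θ'=-1.5048 (R=-0.8333) → pose (-2.1495, 5.3063, -1.5048)
step 3: θ'=-3.5048 (R=-0.6250) → pose (-2.9951, 4.6809, -3.5048)

(-2.9951, 4.6809, -3.5048)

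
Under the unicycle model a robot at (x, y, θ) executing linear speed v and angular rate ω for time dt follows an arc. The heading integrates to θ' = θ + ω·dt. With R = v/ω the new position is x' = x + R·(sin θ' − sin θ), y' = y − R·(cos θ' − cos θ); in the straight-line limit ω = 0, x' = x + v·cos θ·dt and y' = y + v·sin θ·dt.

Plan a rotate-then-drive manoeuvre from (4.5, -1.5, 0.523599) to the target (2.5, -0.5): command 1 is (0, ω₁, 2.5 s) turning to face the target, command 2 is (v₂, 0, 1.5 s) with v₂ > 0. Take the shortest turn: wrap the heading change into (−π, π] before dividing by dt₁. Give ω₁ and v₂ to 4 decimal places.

ω₁ = 0.8617, v₂ = 1.4907

heading to target = atan2(-0.5−-1.5, 2.5−4.5) = 2.6779
Δθ = wrap(2.6779 − 0.5236) = 2.1543; ω₁ = Δθ/dt₁ = 0.8617
distance = √((2.5−4.5)² + (-0.5−-1.5)²) = 2.2361; v₂ = distance/dt₂ = 1.4907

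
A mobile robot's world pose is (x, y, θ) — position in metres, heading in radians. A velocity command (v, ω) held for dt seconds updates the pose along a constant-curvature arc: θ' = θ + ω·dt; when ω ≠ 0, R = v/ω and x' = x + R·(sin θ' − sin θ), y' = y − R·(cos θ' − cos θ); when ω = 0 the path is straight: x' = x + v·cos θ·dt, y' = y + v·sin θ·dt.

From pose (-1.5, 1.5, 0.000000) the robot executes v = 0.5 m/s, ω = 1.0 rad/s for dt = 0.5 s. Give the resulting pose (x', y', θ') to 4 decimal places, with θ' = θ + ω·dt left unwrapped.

(-1.2603, 1.5612, 0.5000)

θ' = 0.0000 + 1.0·0.5 = 0.5000
R = v/ω = 0.5/1.0 = 0.5000
x' = -1.5 + 0.5000·(sin 0.5000 − sin 0.0000) = -1.2603
y' = 1.5 − 0.5000·(cos 0.5000 − cos 0.0000) = 1.5612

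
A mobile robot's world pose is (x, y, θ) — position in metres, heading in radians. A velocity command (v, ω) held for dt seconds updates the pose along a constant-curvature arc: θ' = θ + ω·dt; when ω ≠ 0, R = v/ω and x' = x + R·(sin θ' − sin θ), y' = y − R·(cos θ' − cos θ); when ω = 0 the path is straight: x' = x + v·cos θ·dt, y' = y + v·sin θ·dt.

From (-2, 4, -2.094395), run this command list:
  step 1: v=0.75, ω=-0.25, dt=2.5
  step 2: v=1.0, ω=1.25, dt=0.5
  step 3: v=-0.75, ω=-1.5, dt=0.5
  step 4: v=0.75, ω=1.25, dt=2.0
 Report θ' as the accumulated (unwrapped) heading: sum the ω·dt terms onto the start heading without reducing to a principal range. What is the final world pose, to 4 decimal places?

step 1: θ'=-2.7194 (R=-3.0000) → pose (-3.3688, 2.7634, -2.7194)
step 2: θ'=-2.0944 (R=0.8000) → pose (-3.7338, 2.4337, -2.0944)
step 3: θ'=-2.8444 (R=0.5000) → pose (-3.4472, 2.6618, -2.8444)
step 4: θ'=-0.3444 (R=0.6000) → pose (-3.4741, 1.5233, -0.3444)

(-3.4741, 1.5233, -0.3444)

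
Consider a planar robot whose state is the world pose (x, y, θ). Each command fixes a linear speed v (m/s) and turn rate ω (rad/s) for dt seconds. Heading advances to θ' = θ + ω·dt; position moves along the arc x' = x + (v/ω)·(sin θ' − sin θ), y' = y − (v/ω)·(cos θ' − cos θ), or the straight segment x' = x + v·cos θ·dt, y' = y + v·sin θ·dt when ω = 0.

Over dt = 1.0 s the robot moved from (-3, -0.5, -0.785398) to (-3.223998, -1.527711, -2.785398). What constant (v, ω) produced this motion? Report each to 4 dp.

v = 1.2500, ω = -2.0000

Δθ = -2.785398 − -0.785398 = -2.000000
ω = Δθ/dt = -2.000000/1.0 = -2.0000
R = −Δy/(cos θ' − cos θ) = -0.6250
v = R·ω = -0.6250·-2.0000 = 1.2500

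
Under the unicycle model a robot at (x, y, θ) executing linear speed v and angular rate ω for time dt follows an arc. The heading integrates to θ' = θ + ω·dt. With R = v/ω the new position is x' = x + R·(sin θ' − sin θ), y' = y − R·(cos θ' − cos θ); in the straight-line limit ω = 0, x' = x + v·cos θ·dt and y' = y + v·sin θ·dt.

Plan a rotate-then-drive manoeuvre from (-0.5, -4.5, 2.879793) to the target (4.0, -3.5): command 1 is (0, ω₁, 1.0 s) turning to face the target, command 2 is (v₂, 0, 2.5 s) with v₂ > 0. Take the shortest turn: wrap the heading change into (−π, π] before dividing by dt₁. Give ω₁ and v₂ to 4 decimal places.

ω₁ = -2.6611, v₂ = 1.8439

heading to target = atan2(-3.5−-4.5, 4−-0.5) = 0.2187
Δθ = wrap(0.2187 − 2.8798) = -2.6611; ω₁ = Δθ/dt₁ = -2.6611
distance = √((4−-0.5)² + (-3.5−-4.5)²) = 4.6098; v₂ = distance/dt₂ = 1.8439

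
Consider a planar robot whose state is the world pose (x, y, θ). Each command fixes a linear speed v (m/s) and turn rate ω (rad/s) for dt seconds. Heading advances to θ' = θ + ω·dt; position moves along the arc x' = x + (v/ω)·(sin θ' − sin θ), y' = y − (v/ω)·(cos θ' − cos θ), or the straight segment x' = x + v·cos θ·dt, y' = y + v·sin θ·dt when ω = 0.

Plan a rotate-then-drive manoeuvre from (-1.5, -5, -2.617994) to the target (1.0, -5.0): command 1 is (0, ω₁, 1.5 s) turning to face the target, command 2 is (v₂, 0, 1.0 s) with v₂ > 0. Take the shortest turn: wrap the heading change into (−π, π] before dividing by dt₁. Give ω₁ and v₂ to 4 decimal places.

ω₁ = 1.7453, v₂ = 2.5000

heading to target = atan2(-5−-5, 1−-1.5) = 0.0000
Δθ = wrap(0.0000 − -2.6180) = 2.6180; ω₁ = Δθ/dt₁ = 1.7453
distance = √((1−-1.5)² + (-5−-5)²) = 2.5000; v₂ = distance/dt₂ = 2.5000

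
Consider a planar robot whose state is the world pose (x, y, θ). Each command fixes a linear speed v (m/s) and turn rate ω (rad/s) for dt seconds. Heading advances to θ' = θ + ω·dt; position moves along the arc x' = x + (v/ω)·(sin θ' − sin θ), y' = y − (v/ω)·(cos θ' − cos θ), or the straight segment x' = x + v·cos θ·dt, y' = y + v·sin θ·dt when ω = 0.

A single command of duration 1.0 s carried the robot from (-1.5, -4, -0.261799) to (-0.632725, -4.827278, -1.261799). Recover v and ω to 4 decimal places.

v = 1.2500, ω = -1.0000

Δθ = -1.261799 − -0.261799 = -1.000000
ω = Δθ/dt = -1.000000/1.0 = -1.0000
R = Δx/(sin θ' − sin θ) = -1.2500
v = R·ω = -1.2500·-1.0000 = 1.2500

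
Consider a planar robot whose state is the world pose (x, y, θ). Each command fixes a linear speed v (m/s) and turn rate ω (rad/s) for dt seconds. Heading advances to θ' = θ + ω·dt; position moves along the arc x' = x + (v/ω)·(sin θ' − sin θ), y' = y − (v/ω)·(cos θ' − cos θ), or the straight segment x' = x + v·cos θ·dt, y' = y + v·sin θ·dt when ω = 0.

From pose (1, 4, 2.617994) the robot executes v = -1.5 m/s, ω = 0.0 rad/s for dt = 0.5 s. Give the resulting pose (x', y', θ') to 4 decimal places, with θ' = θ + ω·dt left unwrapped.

(1.6495, 3.6250, 2.6180)

θ' = 2.6180 + 0.0·0.5 = 2.6180
ω = 0 → straight: x' = 1 + -1.5·cos(2.6180)·0.5 = 1.6495
y' = 4 + -1.5·sin(2.6180)·0.5 = 3.6250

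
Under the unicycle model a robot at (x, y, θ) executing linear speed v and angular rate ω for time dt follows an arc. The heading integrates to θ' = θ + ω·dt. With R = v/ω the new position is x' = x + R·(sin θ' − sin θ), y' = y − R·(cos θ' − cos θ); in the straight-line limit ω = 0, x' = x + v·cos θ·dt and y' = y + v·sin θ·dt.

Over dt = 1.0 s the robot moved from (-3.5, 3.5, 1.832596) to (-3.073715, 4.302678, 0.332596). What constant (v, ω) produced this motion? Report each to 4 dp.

v = 1.0000, ω = -1.5000

Δθ = 0.332596 − 1.832596 = -1.500000
ω = Δθ/dt = -1.500000/1.0 = -1.5000
R = −Δy/(cos θ' − cos θ) = -0.6667
v = R·ω = -0.6667·-1.5000 = 1.0000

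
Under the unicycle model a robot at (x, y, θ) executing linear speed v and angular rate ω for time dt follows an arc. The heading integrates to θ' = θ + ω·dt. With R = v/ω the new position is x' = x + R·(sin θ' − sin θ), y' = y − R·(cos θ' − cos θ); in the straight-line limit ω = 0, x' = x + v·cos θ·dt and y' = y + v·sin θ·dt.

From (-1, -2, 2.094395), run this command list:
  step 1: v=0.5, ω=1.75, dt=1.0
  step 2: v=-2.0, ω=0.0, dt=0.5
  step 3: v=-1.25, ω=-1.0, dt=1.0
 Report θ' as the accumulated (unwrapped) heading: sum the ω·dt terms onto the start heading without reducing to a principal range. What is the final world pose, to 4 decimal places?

step 1: θ'=3.8444 (R=0.2857) → pose (-1.4321, -1.9248, 3.8444)
step 2: θ'=3.8444 (straight) → pose (-0.6691, -1.2785, 3.8444)
step 3: θ'=2.8444 (R=1.2500) → pose (0.5049, -1.0371, 2.8444)

(0.5049, -1.0371, 2.8444)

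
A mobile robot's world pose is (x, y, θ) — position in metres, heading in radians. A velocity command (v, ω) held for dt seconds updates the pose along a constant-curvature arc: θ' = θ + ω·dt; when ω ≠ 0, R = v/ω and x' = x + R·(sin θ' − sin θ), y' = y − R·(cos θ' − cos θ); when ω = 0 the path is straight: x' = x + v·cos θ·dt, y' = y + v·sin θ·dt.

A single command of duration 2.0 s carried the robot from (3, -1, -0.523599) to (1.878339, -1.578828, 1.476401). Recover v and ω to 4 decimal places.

Δθ = 1.476401 − -0.523599 = 2.000000
ω = Δθ/dt = 2.000000/2.0 = 1.0000
R = Δx/(sin θ' − sin θ) = -0.7500
v = R·ω = -0.7500·1.0000 = -0.7500

v = -0.7500, ω = 1.0000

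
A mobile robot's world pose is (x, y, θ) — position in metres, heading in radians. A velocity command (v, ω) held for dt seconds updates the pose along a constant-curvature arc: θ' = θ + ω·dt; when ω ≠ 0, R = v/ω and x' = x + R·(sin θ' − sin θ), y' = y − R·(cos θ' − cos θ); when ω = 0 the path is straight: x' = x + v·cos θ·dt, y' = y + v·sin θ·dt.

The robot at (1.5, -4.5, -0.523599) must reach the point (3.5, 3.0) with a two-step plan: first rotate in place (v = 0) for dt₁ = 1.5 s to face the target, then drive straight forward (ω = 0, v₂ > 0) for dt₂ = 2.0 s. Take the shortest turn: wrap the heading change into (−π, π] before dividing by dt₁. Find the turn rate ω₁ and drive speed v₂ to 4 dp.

ω₁ = 1.2225, v₂ = 3.8810

heading to target = atan2(3−-4.5, 3.5−1.5) = 1.3102
Δθ = wrap(1.3102 − -0.5236) = 1.8338; ω₁ = Δθ/dt₁ = 1.2225
distance = √((3.5−1.5)² + (3−-4.5)²) = 7.7621; v₂ = distance/dt₂ = 3.8810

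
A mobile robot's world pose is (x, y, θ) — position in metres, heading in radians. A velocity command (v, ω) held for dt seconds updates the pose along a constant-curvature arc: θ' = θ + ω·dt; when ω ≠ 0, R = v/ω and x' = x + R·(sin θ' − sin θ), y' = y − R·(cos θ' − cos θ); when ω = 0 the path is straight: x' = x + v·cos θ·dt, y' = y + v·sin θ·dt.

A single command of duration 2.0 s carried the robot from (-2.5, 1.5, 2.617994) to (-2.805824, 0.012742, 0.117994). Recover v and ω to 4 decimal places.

Δθ = 0.117994 − 2.617994 = -2.500000
ω = Δθ/dt = -2.500000/2.0 = -1.2500
R = −Δy/(cos θ' − cos θ) = 0.8000
v = R·ω = 0.8000·-1.2500 = -1.0000

v = -1.0000, ω = -1.2500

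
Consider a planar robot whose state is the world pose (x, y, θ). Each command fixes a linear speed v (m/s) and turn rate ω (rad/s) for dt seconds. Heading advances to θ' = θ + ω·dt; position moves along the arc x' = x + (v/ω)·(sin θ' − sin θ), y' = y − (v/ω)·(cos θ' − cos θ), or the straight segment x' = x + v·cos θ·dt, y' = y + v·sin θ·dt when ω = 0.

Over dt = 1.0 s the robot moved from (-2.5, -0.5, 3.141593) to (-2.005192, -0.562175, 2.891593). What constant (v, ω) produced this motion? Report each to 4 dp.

Δθ = 2.891593 − 3.141593 = -0.250000
ω = Δθ/dt = -0.250000/1.0 = -0.2500
R = Δx/(sin θ' − sin θ) = 2.0000
v = R·ω = 2.0000·-0.2500 = -0.5000

v = -0.5000, ω = -0.2500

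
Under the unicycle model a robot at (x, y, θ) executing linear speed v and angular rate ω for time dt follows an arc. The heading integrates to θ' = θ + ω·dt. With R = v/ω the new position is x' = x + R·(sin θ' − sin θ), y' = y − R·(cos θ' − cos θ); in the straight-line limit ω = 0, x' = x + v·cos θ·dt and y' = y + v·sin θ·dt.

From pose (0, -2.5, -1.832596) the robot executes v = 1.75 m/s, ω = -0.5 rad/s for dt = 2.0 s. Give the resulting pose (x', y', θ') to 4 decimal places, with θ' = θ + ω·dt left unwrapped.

(-2.3164, -4.9284, -2.8326)

θ' = -1.8326 + -0.5·2.0 = -2.8326
R = v/ω = 1.75/-0.5 = -3.5000
x' = 0 + -3.5000·(sin -2.8326 − sin -1.8326) = -2.3164
y' = -2.5 − -3.5000·(cos -2.8326 − cos -1.8326) = -4.9284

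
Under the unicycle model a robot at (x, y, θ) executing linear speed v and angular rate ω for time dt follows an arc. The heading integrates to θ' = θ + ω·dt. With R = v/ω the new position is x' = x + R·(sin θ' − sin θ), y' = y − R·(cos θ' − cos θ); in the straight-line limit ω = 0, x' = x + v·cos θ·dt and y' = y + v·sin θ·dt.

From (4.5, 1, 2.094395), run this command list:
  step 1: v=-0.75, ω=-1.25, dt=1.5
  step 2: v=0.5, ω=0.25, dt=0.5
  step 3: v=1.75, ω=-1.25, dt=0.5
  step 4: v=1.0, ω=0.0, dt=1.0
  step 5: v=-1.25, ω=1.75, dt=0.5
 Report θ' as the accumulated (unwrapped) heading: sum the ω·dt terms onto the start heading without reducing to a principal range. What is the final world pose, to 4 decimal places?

step 1: θ'=0.2194 (R=0.6000) → pose (4.1110, 0.1144, 0.2194)
step 2: θ'=0.3444 (R=2.0000) → pose (4.3509, 0.1839, 0.3444)
step 3: θ'=-0.2806 (R=-1.4000) → pose (5.2113, 0.2113, -0.2806)
step 4: θ'=-0.2806 (straight) → pose (6.1722, -0.0656, -0.2806)
step 5: θ'=0.5944 (R=-0.7143) → pose (5.5744, -0.1602, 0.5944)

(5.5744, -0.1602, 0.5944)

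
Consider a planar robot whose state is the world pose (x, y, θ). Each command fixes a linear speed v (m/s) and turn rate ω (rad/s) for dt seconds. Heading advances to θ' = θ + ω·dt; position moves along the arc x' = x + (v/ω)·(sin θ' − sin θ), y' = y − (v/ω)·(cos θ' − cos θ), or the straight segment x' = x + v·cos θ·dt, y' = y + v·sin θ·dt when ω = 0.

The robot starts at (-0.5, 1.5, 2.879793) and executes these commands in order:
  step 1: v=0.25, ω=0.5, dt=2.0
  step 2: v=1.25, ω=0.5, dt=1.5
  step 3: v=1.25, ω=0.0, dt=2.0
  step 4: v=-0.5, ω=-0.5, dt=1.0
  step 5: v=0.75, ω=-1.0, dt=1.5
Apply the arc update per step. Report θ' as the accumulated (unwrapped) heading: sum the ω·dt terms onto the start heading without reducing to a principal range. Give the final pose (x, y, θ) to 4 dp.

(-2.8133, -2.5211, 2.6298)

step 1: θ'=3.8798 (R=0.5000) → pose (-0.9659, 1.3869, 3.8798)
step 2: θ'=4.6298 (R=2.5000) → pose (-1.7750, -0.2561, 4.6298)
step 3: θ'=4.6298 (straight) → pose (-1.9812, -2.7475, 4.6298)
step 4: θ'=4.1298 (R=1.0000) → pose (-1.8197, -2.2799, 4.1298)
step 5: θ'=2.6298 (R=-0.7500) → pose (-2.8133, -2.5211, 2.6298)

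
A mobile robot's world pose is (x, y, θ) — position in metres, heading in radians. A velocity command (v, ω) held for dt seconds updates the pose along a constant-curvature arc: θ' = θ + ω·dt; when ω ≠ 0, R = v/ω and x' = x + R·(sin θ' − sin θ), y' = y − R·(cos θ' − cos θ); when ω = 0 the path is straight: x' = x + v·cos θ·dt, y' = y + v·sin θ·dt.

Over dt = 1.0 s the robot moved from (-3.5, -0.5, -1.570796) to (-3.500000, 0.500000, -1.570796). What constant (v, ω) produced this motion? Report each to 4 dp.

Δθ = -1.570796 − -1.570796 = 0.000000
ω = Δθ/dt = 0.000000/1.0 = 0.0000
ω = 0 → v = (Δx·cos θ + Δy·sin θ)/dt = -1.0000

v = -1.0000, ω = 0.0000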